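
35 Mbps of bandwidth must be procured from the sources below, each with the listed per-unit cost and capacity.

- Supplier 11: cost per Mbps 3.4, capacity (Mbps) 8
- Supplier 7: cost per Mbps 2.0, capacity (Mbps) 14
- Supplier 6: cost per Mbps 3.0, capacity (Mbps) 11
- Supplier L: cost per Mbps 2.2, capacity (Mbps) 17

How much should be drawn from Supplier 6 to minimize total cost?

Cheapest first:
Take 14 from Supplier 7 at 2.0 ; need 21 more.
Supplier L (2.2): use full 17 ; 4 Mbps to go.
Take 4 from Supplier 6 at 3.0 to finish.
Supplier 11: unused.

4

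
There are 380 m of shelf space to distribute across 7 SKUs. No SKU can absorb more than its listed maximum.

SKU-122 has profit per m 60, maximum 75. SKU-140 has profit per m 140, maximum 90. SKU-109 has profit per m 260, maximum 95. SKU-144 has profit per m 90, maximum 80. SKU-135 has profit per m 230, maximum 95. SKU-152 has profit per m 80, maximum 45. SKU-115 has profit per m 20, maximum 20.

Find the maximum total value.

Order the SKUs by profit per m: SKU-109 260 > SKU-135 230 > SKU-140 140 > SKU-144 90 > SKU-152 80 > SKU-122 60 > SKU-115 20.
Give SKU-109 95 to hit its cap of 95 — 285 left.
Give SKU-135 95 to hit its cap of 95 — 190 left.
SKU-140 takes 90 to reach its cap of 90 — 100 left.
Give SKU-144 80 to hit its cap of 80 — 20 left.
SKU-152: +20 (room for 45) → 20. Pool exhausted.
Total = 140×90 + 260×95 + 90×80 + 230×95 + 80×20 = 67950.

67950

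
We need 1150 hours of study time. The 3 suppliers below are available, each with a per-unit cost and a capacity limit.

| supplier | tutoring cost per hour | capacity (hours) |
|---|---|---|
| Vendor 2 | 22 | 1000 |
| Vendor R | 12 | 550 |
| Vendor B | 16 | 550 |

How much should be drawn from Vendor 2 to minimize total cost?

Use suppliers in increasing cost order.
Vendor R (12): use full 550 — 600 hours to go.
Take 550 from Vendor B at 16 — need 50 more.
Vendor 2 (22): take the remaining 50 — done.

50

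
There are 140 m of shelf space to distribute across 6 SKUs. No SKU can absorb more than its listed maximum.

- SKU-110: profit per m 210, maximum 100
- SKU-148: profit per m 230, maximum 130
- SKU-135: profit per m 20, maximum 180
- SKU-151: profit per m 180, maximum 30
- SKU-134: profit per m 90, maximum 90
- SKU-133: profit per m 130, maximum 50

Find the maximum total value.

Rank by profit per m: SKU-148 230 > SKU-110 210 > SKU-151 180 > SKU-133 130 > SKU-134 90 > SKU-135 20.
Give SKU-148 130 to hit its cap of 130 ; 10 left.
Only 10 left; SKU-110 takes them to reach 10.
Total = 210×10 + 230×130 = 32000.

32000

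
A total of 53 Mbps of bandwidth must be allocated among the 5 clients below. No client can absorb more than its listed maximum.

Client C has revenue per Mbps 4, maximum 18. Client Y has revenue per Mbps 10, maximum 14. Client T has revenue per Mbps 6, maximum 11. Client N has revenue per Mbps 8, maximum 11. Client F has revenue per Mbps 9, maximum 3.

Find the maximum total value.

Rank by revenue per Mbps: Client Y 10 > Client F 9 > Client N 8 > Client T 6 > Client C 4.
Client Y: +14 to 14 (cap) ; 39 left.
Client F takes 3 to reach its cap of 3 ; 36 left.
Client N: +11 to 11 (cap) ; 25 left.
Give Client T 11 to hit its cap of 11 ; 14 left.
Client C has room for 18 but only 14 remain, so it gets 14.
Total = 4×14 + 10×14 + 6×11 + 8×11 + 9×3 = 377.

377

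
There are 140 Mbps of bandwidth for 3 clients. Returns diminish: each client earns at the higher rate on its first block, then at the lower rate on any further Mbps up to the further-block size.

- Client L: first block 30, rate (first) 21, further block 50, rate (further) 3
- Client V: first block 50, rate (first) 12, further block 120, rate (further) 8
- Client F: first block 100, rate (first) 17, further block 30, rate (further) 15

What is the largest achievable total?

Rank every tier by rate: Client L/first 21 > Client F/first 17 > Client F/second 15 > Client V/first 12 > Client V/second 8 > Client L/second 3.
Client L/first (21): +30 ; 110 left.
Fill Client F first block (100 at 17) ; 10 left.
Client F second at 15: only 10 left, fill 10.
Total = 21×30 + 17×100 + 15×10 = 2480.

2480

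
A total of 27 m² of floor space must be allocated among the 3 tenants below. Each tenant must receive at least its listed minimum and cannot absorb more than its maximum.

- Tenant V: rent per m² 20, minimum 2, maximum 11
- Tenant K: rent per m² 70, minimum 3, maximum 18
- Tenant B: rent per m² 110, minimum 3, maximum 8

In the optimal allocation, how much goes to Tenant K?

Meeting every minimum uses 2+3+3 = 8 m², leaving 19.
Rank by rent per m²: Tenant B 110 > Tenant K 70 > Tenant V 20.
Tenant B: +5 to 8 (cap) ; 14 left.
Tenant K: +14 (room for 15) → 17. Pool exhausted.

17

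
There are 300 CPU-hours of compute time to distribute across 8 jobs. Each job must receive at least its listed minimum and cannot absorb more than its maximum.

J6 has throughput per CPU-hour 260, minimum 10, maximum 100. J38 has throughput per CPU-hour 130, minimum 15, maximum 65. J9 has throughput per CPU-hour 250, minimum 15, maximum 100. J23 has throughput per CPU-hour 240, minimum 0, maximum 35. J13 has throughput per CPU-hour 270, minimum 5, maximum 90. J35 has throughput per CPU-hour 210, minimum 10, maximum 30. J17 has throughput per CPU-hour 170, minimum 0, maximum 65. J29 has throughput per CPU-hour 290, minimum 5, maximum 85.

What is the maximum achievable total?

78850

Meeting every minimum uses 10+15+15+0+5+10+0+5 = 60 CPU-hours, leaving 240.
Highest throughput per CPU-hour first: J29 290 > J13 270 > J6 260 > J9 250 > J23 240 > J35 210 > J17 170 > J38 130.
Give J29 80 more to hit its cap of 85 → 160 left.
J13: +85 to 90 (cap) → 75 left.
Only 75 left; J6 takes them to reach 85.
Total = 260×85 + 130×15 + 250×15 + 270×90 + 210×10 + 290×85 = 78850.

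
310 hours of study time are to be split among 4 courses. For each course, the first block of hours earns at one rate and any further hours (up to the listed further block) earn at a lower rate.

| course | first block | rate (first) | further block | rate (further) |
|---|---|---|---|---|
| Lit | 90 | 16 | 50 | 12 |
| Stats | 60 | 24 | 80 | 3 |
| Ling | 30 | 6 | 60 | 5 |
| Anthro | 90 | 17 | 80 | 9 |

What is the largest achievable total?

5190

Rank every tier by rate: Stats/first 24 > Anthro/first 17 > Lit/first 16 > Lit/second 12 > Anthro/second 9 > Ling/first 6 > Ling/second 5 > Stats/second 3.
Stats/first (24): +60 → 250 left.
Fill Anthro first block (90 at 17) → 160 left.
Fill Lit first block (90 at 16) → 70 left.
Lit/second (12): +50 → 20 left.
20 remain; put them into Anthro second at 9.
Total = 24×60 + 17×90 + 16×90 + 12×50 + 9×20 = 5190.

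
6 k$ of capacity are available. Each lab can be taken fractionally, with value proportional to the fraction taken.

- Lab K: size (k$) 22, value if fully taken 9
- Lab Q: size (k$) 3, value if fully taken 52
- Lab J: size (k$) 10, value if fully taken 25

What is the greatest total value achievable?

Rank by value-to-size ratio: Lab Q 52/3≈17.3, Lab J 25/10≈2.5, Lab K 9/22≈0.409.
All 3 k$ of Lab Q fit (value 52) → 3 remain.
Fill the last 3 k$ with part of Lab J: 3/10 of it earns 7.5.
Total value = 59.5.

59.5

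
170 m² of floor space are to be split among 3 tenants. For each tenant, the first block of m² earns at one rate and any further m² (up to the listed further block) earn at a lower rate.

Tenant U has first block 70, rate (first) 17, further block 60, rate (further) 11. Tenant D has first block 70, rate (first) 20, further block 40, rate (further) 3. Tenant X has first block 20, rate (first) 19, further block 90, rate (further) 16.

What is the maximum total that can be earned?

Rank every tier by rate: Tenant D/tier1 20 > Tenant X/tier1 19 > Tenant U/tier1 17 > Tenant X/tier2 16 > Tenant U/tier2 11 > Tenant D/tier2 3.
Fill Tenant D tier1 block (70 at 20) ; 100 left.
Tenant X/tier1 (19): +20 ; 80 left.
Tenant U/tier1 (17): +70 ; 10 left.
Tenant X tier2 at 16: only 10 left, fill 10.
Total = 20×70 + 19×20 + 17×70 + 16×10 = 3130.

3130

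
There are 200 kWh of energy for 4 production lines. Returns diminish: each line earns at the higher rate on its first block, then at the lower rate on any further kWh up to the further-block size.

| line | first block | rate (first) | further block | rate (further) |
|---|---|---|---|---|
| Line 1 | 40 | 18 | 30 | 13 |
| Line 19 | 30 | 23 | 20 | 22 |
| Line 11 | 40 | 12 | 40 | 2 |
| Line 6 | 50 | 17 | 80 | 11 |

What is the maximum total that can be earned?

3450

Treat each block as its own option and order by rate: Line 19/tier1 23 > Line 19/tier2 22 > Line 1/tier1 18 > Line 6/tier1 17 > Line 1/tier2 13 > Line 11/tier1 12 > Line 6/tier2 11 > Line 11/tier2 2.
Line 19 tier1 at 23: fill all 30 ; 170 left.
Fill Line 19 tier2 block (20 at 22) ; 150 left.
Fill Line 1 tier1 block (40 at 18) ; 110 left.
Line 6/tier1 (17): +50 ; 60 left.
Line 1/tier2 (13): +30 ; 30 left.
Line 11/tier1: +30 of 40 at 12; pool empty.
Total = 23×30 + 22×20 + 18×40 + 17×50 + 13×30 + 12×30 = 3450.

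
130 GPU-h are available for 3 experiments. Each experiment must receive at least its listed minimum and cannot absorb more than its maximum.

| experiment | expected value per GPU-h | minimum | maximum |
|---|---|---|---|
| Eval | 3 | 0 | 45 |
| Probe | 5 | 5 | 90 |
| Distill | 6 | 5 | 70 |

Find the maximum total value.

720

Meeting every minimum uses 0+5+5 = 10 GPU-h, leaving 120.
Highest expected value per GPU-h first: Distill 6 > Probe 5 > Eval 3.
Give Distill 65 more to hit its cap of 70 → 55 left.
Probe has room for 85 more but only 55 remain, so it gets 60.
Total = 5×60 + 6×70 = 720.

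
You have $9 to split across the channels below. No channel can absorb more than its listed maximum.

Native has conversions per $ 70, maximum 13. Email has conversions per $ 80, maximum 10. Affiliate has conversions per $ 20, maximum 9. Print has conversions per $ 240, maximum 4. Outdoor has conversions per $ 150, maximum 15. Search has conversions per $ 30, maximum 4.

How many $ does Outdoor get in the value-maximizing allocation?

Order the channels by conversions per $: Print 240 > Outdoor 150 > Email 80 > Native 70 > Search 30 > Affiliate 20.
Give Print 4 to hit its cap of 4 — 5 left.
Only 5 left; Outdoor takes them to reach 5.

5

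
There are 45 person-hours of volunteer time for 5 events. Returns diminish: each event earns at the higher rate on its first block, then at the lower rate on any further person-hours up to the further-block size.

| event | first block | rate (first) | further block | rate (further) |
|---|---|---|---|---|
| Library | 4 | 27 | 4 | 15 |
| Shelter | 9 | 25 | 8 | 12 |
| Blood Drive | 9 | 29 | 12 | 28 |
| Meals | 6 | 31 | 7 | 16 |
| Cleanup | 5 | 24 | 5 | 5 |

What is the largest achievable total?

Order all 10 blocks by rate: Meals/first 31 > Blood Drive/first 29 > Blood Drive/second 28 > Library/first 27 > Shelter/first 25 > Cleanup/first 24 > Meals/second 16 > Library/second 15 > Shelter/second 12 > Cleanup/second 5.
Meals/first (31): +6 — 39 left.
Blood Drive/first (29): +9 — 30 left.
Blood Drive/second (28): +12 — 18 left.
Library/first (27): +4 — 14 left.
Shelter first at 25: fill all 9 — 5 left.
Fill Cleanup first block (5 at 24) — 0 left.
Total = 31×6 + 29×9 + 28×12 + 27×4 + 25×9 + 24×5 = 1236.

1236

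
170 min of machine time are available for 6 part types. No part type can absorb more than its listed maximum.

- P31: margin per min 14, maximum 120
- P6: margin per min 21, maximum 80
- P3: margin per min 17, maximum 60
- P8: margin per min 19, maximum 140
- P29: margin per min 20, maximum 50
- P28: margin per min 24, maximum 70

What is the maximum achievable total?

3760

Highest margin per min first: P28 24 > P6 21 > P29 20 > P8 19 > P3 17 > P31 14.
P28: +70 to 70 (cap) ; 100 left.
P6 takes 80 to reach its cap of 80 ; 20 left.
Only 20 left; P29 takes them to reach 20.
Total = 21×80 + 20×20 + 24×70 = 3760.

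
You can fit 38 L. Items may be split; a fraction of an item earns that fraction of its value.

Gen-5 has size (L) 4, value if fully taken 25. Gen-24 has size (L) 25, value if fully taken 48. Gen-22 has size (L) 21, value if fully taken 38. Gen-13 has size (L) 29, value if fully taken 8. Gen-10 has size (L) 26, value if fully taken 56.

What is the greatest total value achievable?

Best value per unit of size first: Gen-5 25/4≈6.25, Gen-10 56/26≈2.15, Gen-24 48/25≈1.92, Gen-22 38/21≈1.81, Gen-13 8/29≈0.276.
All 4 L of Gen-5 fit (value 25) → 34 remain.
Take all of Gen-10 (26 L, value 56) → 8 L left.
8 L left: a 8/25 share of Gen-24 gives 48×8/25 = 15.36.
Total value = 96.36.

96.36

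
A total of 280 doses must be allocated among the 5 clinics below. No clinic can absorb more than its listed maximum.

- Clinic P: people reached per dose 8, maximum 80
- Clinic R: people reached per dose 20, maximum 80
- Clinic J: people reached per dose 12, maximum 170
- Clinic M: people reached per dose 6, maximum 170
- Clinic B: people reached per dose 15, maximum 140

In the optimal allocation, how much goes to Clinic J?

Highest people reached per dose first: Clinic R 20 > Clinic B 15 > Clinic J 12 > Clinic P 8 > Clinic M 6.
Give Clinic R 80 to hit its cap of 80 → 200 left.
Give Clinic B 140 to hit its cap of 140 → 60 left.
Clinic J: +60 (room for 170) → 60. Pool exhausted.

60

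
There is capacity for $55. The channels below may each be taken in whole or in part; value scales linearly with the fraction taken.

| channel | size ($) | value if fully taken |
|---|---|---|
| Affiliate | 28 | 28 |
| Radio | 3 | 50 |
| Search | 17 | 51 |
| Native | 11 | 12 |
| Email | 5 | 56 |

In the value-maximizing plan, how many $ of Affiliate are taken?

Rank by value-to-size ratio: Radio 50/3≈16.7, Email 56/5≈11.2, Search 51/17≈3, Native 12/11≈1.09, Affiliate 28/28≈1.
All 3 $ of Radio fit (value 50) ; 52 remain.
Take all of Email (5 $, value 56) ; 47 $ left.
Take all of Search (17 $, value 51) ; 30 $ left.
Take all of Native (11 $, value 12) ; 19 $ left.
19 $ left: a 19/28 share of Affiliate gives 28×19/28 = 19.

19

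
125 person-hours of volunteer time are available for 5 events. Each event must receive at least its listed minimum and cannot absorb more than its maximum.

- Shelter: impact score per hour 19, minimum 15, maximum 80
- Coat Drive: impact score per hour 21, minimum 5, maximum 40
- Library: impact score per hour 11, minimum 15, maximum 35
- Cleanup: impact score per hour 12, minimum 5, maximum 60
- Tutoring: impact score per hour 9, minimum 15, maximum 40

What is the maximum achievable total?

Meeting every minimum uses 15+5+15+5+15 = 55 person-hours, leaving 70.
Order the events by impact score per hour: Coat Drive 21 > Shelter 19 > Cleanup 12 > Library 11 > Tutoring 9.
Coat Drive: +35 to 40 (cap) → 35 left.
Shelter: +35 (room for 65) → 50. Pool exhausted.
Total = 19×50 + 21×40 + 11×15 + 12×5 + 9×15 = 2150.

2150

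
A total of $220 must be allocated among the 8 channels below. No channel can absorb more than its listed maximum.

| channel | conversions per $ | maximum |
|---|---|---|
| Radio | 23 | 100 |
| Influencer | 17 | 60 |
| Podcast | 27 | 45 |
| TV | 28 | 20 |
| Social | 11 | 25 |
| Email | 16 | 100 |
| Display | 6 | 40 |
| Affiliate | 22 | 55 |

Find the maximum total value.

5285

Rank by conversions per $: TV 28 > Podcast 27 > Radio 23 > Affiliate 22 > Influencer 17 > Email 16 > Social 11 > Display 6.
TV takes 20 to reach its cap of 20 — 200 left.
Podcast: +45 to 45 (cap) — 155 left.
Radio takes 100 to reach its cap of 100 — 55 left.
Affiliate takes 55 to reach its cap of 55 — 0 left.
Total = 23×100 + 27×45 + 28×20 + 22×55 = 5285.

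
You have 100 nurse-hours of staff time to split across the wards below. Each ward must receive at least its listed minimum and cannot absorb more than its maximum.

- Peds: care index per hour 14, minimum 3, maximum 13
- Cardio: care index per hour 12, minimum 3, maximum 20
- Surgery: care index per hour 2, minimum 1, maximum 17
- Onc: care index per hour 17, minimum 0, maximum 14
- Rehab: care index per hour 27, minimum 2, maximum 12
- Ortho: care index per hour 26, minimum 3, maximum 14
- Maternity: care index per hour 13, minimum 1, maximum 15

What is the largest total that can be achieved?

1567

Meeting every minimum uses 3+3+1+0+2+3+1 = 13 nurse-hours, leaving 87.
Highest care index per hour first: Rehab 27 > Ortho 26 > Onc 17 > Peds 14 > Maternity 13 > Cardio 12 > Surgery 2.
Rehab takes 10 more to reach its cap of 12 → 77 left.
Give Ortho 11 more to hit its cap of 14 → 66 left.
Onc takes 14 more to reach its cap of 14 → 52 left.
Peds: +10 to 13 (cap) → 42 left.
Maternity: +14 to 15 (cap) → 28 left.
Cardio: +17 to 20 (cap) → 11 left.
Surgery: +11 (room for 16) → 12. Pool exhausted.
Total = 14×13 + 12×20 + 2×12 + 17×14 + 27×12 + 26×14 + 13×15 = 1567.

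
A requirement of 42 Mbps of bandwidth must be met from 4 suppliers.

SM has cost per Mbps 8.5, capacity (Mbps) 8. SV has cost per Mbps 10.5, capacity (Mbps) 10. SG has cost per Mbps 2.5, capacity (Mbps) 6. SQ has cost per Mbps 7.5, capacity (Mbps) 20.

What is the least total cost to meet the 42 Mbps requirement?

Cheapest first:
Take 6 from SG at 2.5 ; need 36 more.
Take 20 from SQ at 7.5 ; need 16 more.
SM (8.5): use full 8 ; 8 Mbps to go.
SV at 10.5: take 8 of its 10 ; requirement met.
Cost = 6×2.5 + 20×7.5 + 8×8.5 + 8×10.5 = 317.

317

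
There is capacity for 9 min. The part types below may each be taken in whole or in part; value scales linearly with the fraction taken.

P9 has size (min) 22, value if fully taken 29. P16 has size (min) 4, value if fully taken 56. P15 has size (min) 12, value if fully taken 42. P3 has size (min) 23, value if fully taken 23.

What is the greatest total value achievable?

Sort by value density: P16 56/4≈14, P15 42/12≈3.5, P9 29/22≈1.32, P3 23/23≈1.
All 4 min of P16 fit (value 56) → 5 remain.
Fill the last 5 min with part of P15: 5/12 of it earns 17.5.
Total value = 73.5.

73.5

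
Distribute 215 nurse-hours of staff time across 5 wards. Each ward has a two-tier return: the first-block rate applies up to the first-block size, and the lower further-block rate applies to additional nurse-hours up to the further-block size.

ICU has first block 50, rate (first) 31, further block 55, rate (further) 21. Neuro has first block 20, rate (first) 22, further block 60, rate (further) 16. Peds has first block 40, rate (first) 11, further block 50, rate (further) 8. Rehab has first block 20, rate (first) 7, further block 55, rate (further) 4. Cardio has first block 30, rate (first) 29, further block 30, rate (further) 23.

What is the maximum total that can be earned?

Treat each block as its own option and order by rate: ICU/tier1 31 > Cardio/tier1 29 > Cardio/tier2 23 > Neuro/tier1 22 > ICU/tier2 21 > Neuro/tier2 16 > Peds/tier1 11 > Peds/tier2 8 > Rehab/tier1 7 > Rehab/tier2 4.
Fill ICU tier1 block (50 at 31) — 165 left.
Cardio tier1 at 29: fill all 30 — 135 left.
Fill Cardio tier2 block (30 at 23) — 105 left.
Neuro/tier1 (22): +20 — 85 left.
Fill ICU tier2 block (55 at 21) — 30 left.
Neuro tier2 at 16: only 30 left, fill 30.
Total = 31×50 + 29×30 + 23×30 + 22×20 + 21×55 + 16×30 = 5185.

5185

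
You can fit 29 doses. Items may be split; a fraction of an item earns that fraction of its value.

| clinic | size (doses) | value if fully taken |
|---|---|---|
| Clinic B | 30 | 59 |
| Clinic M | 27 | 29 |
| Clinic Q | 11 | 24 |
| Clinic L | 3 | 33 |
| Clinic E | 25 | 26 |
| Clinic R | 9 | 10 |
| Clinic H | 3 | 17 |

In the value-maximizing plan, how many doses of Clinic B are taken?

Rank by value-to-size ratio: Clinic L 33/3≈11, Clinic H 17/3≈5.67, Clinic Q 24/11≈2.18, Clinic B 59/30≈1.97, Clinic R 10/9≈1.11, Clinic M 29/27≈1.07, Clinic E 26/25≈1.04.
All 3 doses of Clinic L fit (value 33) → 26 remain.
All 3 doses of Clinic H fit (value 17) → 23 remain.
Take all of Clinic Q (11 doses, value 24) → 12 doses left.
12 doses left: a 12/30 share of Clinic B gives 59×12/30 = 23.6.

12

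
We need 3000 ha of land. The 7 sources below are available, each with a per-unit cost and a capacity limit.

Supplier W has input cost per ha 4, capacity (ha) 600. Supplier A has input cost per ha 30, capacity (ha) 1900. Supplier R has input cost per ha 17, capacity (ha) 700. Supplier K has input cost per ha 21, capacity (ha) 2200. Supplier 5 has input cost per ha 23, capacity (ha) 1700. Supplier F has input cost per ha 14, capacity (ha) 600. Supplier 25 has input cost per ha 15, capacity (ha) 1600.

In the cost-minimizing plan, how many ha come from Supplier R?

Fill from the cheapest source first.
Supplier W (4): use full 600 — 2400 ha to go.
Supplier F (14): use full 600 — 1800 ha to go.
Take 1600 from Supplier 25 at 15 — need 200 more.
Take 200 from Supplier R at 17 to finish.
Supplier K, Supplier 5, Supplier A: unused.

200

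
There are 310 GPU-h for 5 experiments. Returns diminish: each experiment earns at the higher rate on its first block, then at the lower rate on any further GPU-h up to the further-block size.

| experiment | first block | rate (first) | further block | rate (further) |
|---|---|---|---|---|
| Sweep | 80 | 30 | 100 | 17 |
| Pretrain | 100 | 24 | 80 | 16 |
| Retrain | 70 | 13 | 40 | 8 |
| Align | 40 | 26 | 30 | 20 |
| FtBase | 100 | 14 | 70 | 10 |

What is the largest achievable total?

7460

Rank every tier by rate: Sweep/T1 30 > Align/T1 26 > Pretrain/T1 24 > Align/T2 20 > Sweep/T2 17 > Pretrain/T2 16 > FtBase/T1 14 > Retrain/T1 13 > FtBase/T2 10 > Retrain/T2 8.
Sweep/T1 (30): +80 ; 230 left.
Align T1 at 26: fill all 40 ; 190 left.
Fill Pretrain T1 block (100 at 24) ; 90 left.
Align T2 at 20: fill all 30 ; 60 left.
Sweep/T2: +60 of 100 at 17; pool empty.
Total = 30×80 + 26×40 + 24×100 + 20×30 + 17×60 = 7460.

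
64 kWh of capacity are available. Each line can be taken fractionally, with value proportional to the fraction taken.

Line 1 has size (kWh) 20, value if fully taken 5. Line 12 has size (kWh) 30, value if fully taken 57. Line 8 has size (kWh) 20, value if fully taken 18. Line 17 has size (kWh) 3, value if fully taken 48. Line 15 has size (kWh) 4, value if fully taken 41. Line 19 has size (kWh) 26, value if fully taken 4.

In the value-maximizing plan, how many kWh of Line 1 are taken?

7

Best value per unit of size first: Line 17 48/3≈16, Line 15 41/4≈10.2, Line 12 57/30≈1.9, Line 8 18/20≈0.9, Line 1 5/20≈0.25, Line 19 4/26≈0.154.
All 3 kWh of Line 17 fit (value 48) ; 61 remain.
Take all of Line 15 (4 kWh, value 41) ; 57 kWh left.
Take all of Line 12 (30 kWh, value 57) ; 27 kWh left.
Line 8: take in full, 20 kWh for value 18 ; 7 left.
Fill the last 7 kWh with part of Line 1: 7/20 of it earns 1.75.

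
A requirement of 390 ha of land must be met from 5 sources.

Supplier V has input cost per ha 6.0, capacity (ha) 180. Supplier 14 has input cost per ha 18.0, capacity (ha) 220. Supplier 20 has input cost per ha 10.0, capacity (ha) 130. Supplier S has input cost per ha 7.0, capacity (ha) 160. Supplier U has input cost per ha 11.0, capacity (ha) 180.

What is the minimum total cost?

Use sources in increasing cost order.
Take 180 from Supplier V at 6.0 ; need 210 more.
Take 160 from Supplier S at 7.0 ; need 50 more.
Supplier 20 (10.0): take the remaining 50 ; done.
Supplier U, Supplier 14: unused.
Cost = 180×6.0 + 160×7.0 + 50×10.0 = 2700.

2700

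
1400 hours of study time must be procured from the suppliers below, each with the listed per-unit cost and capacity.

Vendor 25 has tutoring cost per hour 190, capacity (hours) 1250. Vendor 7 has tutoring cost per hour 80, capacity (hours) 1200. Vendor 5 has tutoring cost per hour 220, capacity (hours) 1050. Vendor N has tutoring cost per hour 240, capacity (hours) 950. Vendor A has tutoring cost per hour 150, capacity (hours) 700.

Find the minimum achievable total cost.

Cheapest first:
Take 1200 from Vendor 7 at 80 → need 200 more.
Vendor A (150): take the remaining 200 → done.
Vendor 25, Vendor 5, Vendor N: unused.
Cost = 1200×80 + 200×150 = 126000.

126000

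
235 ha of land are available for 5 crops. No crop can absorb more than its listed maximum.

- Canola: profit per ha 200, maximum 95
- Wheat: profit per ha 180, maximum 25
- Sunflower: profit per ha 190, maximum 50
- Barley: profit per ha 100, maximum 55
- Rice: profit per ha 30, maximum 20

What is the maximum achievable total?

38800

Highest profit per ha first: Canola 200 > Sunflower 190 > Wheat 180 > Barley 100 > Rice 30.
Canola: +95 to 95 (cap) ; 140 left.
Sunflower takes 50 to reach its cap of 50 ; 90 left.
Give Wheat 25 to hit its cap of 25 ; 65 left.
Barley takes 55 to reach its cap of 55 ; 10 left.
Rice has room for 20 but only 10 remain, so it gets 10.
Total = 200×95 + 180×25 + 190×50 + 100×55 + 30×10 = 38800.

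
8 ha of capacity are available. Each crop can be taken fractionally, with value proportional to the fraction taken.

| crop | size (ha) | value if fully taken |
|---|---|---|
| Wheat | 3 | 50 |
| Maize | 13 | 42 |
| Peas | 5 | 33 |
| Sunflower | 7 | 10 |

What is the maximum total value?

83

Sort by value density: Wheat 50/3≈16.7, Peas 33/5≈6.6, Maize 42/13≈3.23, Sunflower 10/7≈1.43.
All 3 ha of Wheat fit (value 50) ; 5 remain.
Peas: take in full, 5 ha for value 33 ; 0 left.
Total value = 83.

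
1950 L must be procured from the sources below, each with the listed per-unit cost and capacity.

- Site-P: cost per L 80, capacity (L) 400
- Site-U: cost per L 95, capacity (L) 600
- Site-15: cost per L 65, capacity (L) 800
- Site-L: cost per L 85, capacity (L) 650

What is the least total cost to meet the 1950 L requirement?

Fill from the cheapest source first.
Site-15 (65): use full 800 — 1150 L to go.
Site-P (80): use full 400 — 750 L to go.
Take 650 from Site-L at 85 — need 100 more.
Take 100 from Site-U at 95 to finish.
Cost = 800×65 + 400×80 + 650×85 + 100×95 = 148750.

148750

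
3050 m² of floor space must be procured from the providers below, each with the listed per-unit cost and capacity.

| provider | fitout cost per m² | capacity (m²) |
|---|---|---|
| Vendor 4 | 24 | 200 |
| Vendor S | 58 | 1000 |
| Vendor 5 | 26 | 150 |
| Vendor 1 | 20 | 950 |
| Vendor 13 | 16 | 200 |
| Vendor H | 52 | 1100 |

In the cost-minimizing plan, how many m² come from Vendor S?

Use providers in increasing cost order.
Take 200 from Vendor 13 at 16 ; need 2850 more.
Vendor 1 at 20: take all 950 m² ; 1900 still needed.
Vendor 4 (24): use full 200 ; 1700 m² to go.
Vendor 5 at 26: take all 150 m² ; 1550 still needed.
Vendor H at 52: take all 1100 m² ; 450 still needed.
Take 450 from Vendor S at 58 to finish.

450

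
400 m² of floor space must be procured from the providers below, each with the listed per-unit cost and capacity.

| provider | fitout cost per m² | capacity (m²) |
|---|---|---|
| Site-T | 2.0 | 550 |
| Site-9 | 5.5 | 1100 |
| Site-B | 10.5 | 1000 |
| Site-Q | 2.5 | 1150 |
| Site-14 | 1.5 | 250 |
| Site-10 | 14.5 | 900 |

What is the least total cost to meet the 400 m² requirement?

Cheapest first:
Site-14 (1.5): use full 250 → 150 m² to go.
Site-T at 2.0: take 150 of its 550 → requirement met.
Site-Q, Site-9, Site-B, Site-10: unused.
Cost = 250×1.5 + 150×2.0 = 675.

675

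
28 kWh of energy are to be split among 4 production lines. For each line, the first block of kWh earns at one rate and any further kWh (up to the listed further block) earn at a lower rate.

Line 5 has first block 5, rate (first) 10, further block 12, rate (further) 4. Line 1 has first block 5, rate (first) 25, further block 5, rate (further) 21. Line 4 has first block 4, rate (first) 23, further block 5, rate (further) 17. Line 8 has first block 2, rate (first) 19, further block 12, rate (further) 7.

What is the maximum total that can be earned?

509

Order all 8 blocks by rate: Line 1/tier1 25 > Line 4/tier1 23 > Line 1/tier2 21 > Line 8/tier1 19 > Line 4/tier2 17 > Line 5/tier1 10 > Line 8/tier2 7 > Line 5/tier2 4.
Line 1/tier1 (25): +5 → 23 left.
Fill Line 4 tier1 block (4 at 23) → 19 left.
Line 1 tier2 at 21: fill all 5 → 14 left.
Line 8 tier1 at 19: fill all 2 → 12 left.
Fill Line 4 tier2 block (5 at 17) → 7 left.
Fill Line 5 tier1 block (5 at 10) → 2 left.
Line 8/tier2: +2 of 12 at 7; pool empty.
Total = 25×5 + 23×4 + 21×5 + 19×2 + 17×5 + 10×5 + 7×2 = 509.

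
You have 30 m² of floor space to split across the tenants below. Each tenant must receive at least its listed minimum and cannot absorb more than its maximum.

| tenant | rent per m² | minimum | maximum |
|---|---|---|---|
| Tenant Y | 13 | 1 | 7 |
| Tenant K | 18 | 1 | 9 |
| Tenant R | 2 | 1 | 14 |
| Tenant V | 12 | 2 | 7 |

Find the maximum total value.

351

Meeting every minimum uses 1+1+1+2 = 5 m², leaving 25.
Order the tenants by rent per m²: Tenant K 18 > Tenant Y 13 > Tenant V 12 > Tenant R 2.
Tenant K: +8 to 9 (cap) → 17 left.
Give Tenant Y 6 more to hit its cap of 7 → 11 left.
Give Tenant V 5 more to hit its cap of 7 → 6 left.
Tenant R has room for 13 more but only 6 remain, so it gets 7.
Total = 13×7 + 18×9 + 2×7 + 12×7 = 351.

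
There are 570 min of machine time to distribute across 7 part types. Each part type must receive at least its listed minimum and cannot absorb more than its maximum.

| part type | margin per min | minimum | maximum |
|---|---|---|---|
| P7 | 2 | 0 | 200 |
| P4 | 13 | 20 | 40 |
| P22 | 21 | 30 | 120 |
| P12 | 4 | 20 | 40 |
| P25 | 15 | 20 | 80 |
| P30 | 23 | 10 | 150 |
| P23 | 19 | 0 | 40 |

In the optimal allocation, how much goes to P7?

100

Meeting every minimum uses 0+20+30+20+20+10+0 = 100 min, leaving 470.
Highest margin per min first: P30 23 > P22 21 > P23 19 > P25 15 > P4 13 > P12 4 > P7 2.
Give P30 140 more to hit its cap of 150 ; 330 left.
P22 takes 90 more to reach its cap of 120 ; 240 left.
Give P23 40 more to hit its cap of 40 ; 200 left.
Give P25 60 more to hit its cap of 80 ; 140 left.
Give P4 20 more to hit its cap of 40 ; 120 left.
Give P12 20 more to hit its cap of 40 ; 100 left.
P7 has room for 200 more but only 100 remain, so it gets 100.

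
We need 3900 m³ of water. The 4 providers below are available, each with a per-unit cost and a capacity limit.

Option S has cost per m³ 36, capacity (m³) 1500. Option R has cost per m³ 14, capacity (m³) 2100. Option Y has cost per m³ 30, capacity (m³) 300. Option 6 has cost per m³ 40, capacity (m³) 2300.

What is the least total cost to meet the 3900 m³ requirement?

Fill from the cheapest provider first.
Option R at 14: take all 2100 m³ → 1800 still needed.
Option Y at 30: take all 300 m³ → 1500 still needed.
Take 1500 from Option S at 36 → need 0 more.
Option 6: unused.
Cost = 2100×14 + 300×30 + 1500×36 = 92400.

92400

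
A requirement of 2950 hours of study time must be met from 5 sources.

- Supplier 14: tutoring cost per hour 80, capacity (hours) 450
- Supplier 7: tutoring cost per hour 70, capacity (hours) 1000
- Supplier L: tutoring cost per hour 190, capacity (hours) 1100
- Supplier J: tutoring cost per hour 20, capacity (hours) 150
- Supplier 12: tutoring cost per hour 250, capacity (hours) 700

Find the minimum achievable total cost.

Use sources in increasing cost order.
Supplier J at 20: take all 150 hours ; 2800 still needed.
Supplier 7 at 70: take all 1000 hours ; 1800 still needed.
Supplier 14 at 80: take all 450 hours ; 1350 still needed.
Supplier L (190): use full 1100 ; 250 hours to go.
Take 250 from Supplier 12 at 250 to finish.
Cost = 150×20 + 1000×70 + 450×80 + 1100×190 + 250×250 = 380500.

380500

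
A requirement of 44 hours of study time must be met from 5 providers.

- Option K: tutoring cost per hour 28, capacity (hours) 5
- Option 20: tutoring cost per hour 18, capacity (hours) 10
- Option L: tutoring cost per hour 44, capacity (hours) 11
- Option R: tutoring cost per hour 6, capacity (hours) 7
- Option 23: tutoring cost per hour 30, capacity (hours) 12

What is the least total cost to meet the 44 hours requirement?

1162

Use providers in increasing cost order.
Option R (6): use full 7 — 37 hours to go.
Option 20 (18): use full 10 — 27 hours to go.
Option K (28): use full 5 — 22 hours to go.
Take 12 from Option 23 at 30 — need 10 more.
Option L at 44: take 10 of its 11 — requirement met.
Cost = 7×6 + 10×18 + 5×28 + 12×30 + 10×44 = 1162.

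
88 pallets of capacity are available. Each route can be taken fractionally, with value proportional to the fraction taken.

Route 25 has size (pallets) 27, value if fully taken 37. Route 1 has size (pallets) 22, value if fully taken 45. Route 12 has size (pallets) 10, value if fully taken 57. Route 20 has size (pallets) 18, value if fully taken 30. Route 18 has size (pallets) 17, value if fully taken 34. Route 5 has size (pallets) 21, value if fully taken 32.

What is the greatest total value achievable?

Sort by value density: Route 12 57/10≈5.7, Route 1 45/22≈2.05, Route 18 34/17≈2, Route 20 30/18≈1.67, Route 5 32/21≈1.52, Route 25 37/27≈1.37.
All 10 pallets of Route 12 fit (value 57) — 78 remain.
Route 1: take in full, 22 pallets for value 45 — 56 left.
Route 18: take in full, 17 pallets for value 34 — 39 left.
Route 20: take in full, 18 pallets for value 30 — 21 left.
All 21 pallets of Route 5 fit (value 32) — 0 remain.
Total value = 198.

198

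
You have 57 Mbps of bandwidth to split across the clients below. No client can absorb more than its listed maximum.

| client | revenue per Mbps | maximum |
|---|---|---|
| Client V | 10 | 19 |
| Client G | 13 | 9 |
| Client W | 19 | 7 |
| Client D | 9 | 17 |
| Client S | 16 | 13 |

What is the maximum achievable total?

729

Order the clients by revenue per Mbps: Client W 19 > Client S 16 > Client G 13 > Client V 10 > Client D 9.
Client W: +7 to 7 (cap) — 50 left.
Client S: +13 to 13 (cap) — 37 left.
Client G: +9 to 9 (cap) — 28 left.
Client V takes 19 to reach its cap of 19 — 9 left.
Client D: +9 (room for 17) → 9. Pool exhausted.
Total = 10×19 + 13×9 + 19×7 + 9×9 + 16×13 = 729.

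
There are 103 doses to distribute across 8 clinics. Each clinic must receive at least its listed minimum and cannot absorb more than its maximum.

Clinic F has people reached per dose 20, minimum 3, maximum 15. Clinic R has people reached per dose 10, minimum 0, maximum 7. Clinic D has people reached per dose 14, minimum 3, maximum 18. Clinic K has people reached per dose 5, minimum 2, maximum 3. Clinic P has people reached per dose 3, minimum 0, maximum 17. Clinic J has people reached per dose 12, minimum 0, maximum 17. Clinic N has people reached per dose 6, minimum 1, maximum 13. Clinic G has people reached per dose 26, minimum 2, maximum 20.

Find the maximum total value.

Meeting every minimum uses 3+0+3+2+0+0+1+2 = 11 doses, leaving 92.
Order the clinics by people reached per dose: Clinic G 26 > Clinic F 20 > Clinic D 14 > Clinic J 12 > Clinic R 10 > Clinic N 6 > Clinic K 5 > Clinic P 3.
Give Clinic G 18 more to hit its cap of 20 → 74 left.
Give Clinic F 12 more to hit its cap of 15 → 62 left.
Clinic D: +15 to 18 (cap) → 47 left.
Clinic J takes 17 more to reach its cap of 17 → 30 left.
Clinic R takes 7 more to reach its cap of 7 → 23 left.
Clinic N takes 12 more to reach its cap of 13 → 11 left.
Clinic K takes 1 more to reach its cap of 3 → 10 left.
Clinic P has room for 17 more but only 10 remain, so it gets 10.
Total = 20×15 + 10×7 + 14×18 + 5×3 + 3×10 + 12×17 + 6×13 + 26×20 = 1469.

1469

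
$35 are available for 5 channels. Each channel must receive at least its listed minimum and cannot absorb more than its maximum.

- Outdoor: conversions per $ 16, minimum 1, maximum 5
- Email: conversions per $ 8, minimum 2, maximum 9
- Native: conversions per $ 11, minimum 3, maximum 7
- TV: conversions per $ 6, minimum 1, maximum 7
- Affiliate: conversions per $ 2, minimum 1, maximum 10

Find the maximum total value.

Meeting every minimum uses 1+2+3+1+1 = 8 $, leaving 27.
Highest conversions per $ first: Outdoor 16 > Native 11 > Email 8 > TV 6 > Affiliate 2.
Outdoor takes 4 more to reach its cap of 5 → 23 left.
Give Native 4 more to hit its cap of 7 → 19 left.
Email takes 7 more to reach its cap of 9 → 12 left.
Give TV 6 more to hit its cap of 7 → 6 left.
Affiliate: +6 (room for 9) → 7. Pool exhausted.
Total = 16×5 + 8×9 + 11×7 + 6×7 + 2×7 = 285.

285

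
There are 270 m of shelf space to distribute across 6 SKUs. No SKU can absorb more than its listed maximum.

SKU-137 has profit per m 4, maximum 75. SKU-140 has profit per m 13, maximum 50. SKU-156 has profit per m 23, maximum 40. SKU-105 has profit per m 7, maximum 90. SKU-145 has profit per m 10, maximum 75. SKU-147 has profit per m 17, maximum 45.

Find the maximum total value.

Order the SKUs by profit per m: SKU-156 23 > SKU-147 17 > SKU-140 13 > SKU-145 10 > SKU-105 7 > SKU-137 4.
SKU-156: +40 to 40 (cap) ; 230 left.
Give SKU-147 45 to hit its cap of 45 ; 185 left.
SKU-140: +50 to 50 (cap) ; 135 left.
SKU-145: +75 to 75 (cap) ; 60 left.
SKU-105 has room for 90 but only 60 remain, so it gets 60.
Total = 13×50 + 23×40 + 7×60 + 10×75 + 17×45 = 3505.

3505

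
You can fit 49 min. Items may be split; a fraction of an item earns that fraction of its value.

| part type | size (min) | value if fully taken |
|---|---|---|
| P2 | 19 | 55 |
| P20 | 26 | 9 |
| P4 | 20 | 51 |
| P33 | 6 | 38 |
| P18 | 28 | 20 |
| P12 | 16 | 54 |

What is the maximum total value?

Rank by value-to-size ratio: P33 38/6≈6.33, P12 54/16≈3.38, P2 55/19≈2.89, P4 51/20≈2.55, P18 20/28≈0.714, P20 9/26≈0.346.
All 6 min of P33 fit (value 38) ; 43 remain.
P12: take in full, 16 min for value 54 ; 27 left.
Take all of P2 (19 min, value 55) ; 8 min left.
Fill the last 8 min with part of P4: 8/20 of it earns 20.4.
Total value = 167.4.

167.4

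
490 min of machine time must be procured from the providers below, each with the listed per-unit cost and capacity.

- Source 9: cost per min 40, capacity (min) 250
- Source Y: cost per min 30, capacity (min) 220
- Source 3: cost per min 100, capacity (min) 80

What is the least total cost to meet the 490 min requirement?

18600

Use providers in increasing cost order.
Take 220 from Source Y at 30 → need 270 more.
Source 9 (40): use full 250 → 20 min to go.
Source 3 (100): take the remaining 20 → done.
Cost = 220×30 + 250×40 + 20×100 = 18600.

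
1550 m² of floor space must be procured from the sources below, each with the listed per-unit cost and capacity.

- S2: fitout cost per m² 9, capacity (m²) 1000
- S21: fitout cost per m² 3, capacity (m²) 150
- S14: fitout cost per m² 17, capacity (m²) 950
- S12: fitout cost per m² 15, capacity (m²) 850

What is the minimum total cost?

15450

Fill from the cheapest source first.
Take 150 from S21 at 3 ; need 1400 more.
S2 (9): use full 1000 ; 400 m² to go.
S12 (15): take the remaining 400 ; done.
S14: unused.
Cost = 150×3 + 1000×9 + 400×15 = 15450.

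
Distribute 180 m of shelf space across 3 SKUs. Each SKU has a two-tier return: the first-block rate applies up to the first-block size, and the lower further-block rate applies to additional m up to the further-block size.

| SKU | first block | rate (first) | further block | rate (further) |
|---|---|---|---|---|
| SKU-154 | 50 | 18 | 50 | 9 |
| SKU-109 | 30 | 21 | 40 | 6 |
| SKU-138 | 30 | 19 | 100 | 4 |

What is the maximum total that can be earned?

Treat each block as its own option and order by rate: SKU-109/T1 21 > SKU-138/T1 19 > SKU-154/T1 18 > SKU-154/T2 9 > SKU-109/T2 6 > SKU-138/T2 4.
SKU-109/T1 (21): +30 — 150 left.
Fill SKU-138 T1 block (30 at 19) — 120 left.
Fill SKU-154 T1 block (50 at 18) — 70 left.
Fill SKU-154 T2 block (50 at 9) — 20 left.
SKU-109 T2 at 6: only 20 left, fill 20.
Total = 21×30 + 19×30 + 18×50 + 9×50 + 6×20 = 2670.

2670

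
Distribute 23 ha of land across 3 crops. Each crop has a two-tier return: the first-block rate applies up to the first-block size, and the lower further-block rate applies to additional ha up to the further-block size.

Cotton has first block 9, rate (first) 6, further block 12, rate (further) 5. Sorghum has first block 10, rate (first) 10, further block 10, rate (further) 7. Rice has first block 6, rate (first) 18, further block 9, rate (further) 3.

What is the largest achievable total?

257

Order all 6 blocks by rate: Rice/tier1 18 > Sorghum/tier1 10 > Sorghum/tier2 7 > Cotton/tier1 6 > Cotton/tier2 5 > Rice/tier2 3.
Rice/tier1 (18): +6 ; 17 left.
Sorghum/tier1 (10): +10 ; 7 left.
7 remain; put them into Sorghum tier2 at 7.
Total = 18×6 + 10×10 + 7×7 = 257.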